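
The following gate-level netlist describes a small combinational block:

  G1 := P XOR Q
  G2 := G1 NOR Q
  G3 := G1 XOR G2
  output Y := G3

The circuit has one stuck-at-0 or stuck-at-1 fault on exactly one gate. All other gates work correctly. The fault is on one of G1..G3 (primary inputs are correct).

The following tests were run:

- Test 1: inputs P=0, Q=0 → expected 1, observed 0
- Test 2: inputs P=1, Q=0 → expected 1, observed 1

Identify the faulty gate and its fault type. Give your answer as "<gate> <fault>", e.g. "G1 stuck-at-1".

G2 stuck-at-0

Fault-free values for test 1 (P=0, Q=0): G1=0, G2=1, G3=1, giving Y=1. Observed 0.
Test 1: faults giving observed 0 are {G2 stuck-at-0, G3 stuck-at-0}.
Test 2 (P=1, Q=0): fault-free G1=1, G2=0, G3=1 → 1; observed 1. Eliminates G3 stuck-at-0.
Only G2 stuck-at-0 is consistent with every test.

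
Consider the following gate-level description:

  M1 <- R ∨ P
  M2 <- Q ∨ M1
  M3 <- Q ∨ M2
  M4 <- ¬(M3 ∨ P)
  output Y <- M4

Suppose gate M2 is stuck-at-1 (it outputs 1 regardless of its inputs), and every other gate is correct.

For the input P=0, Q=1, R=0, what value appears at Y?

Propagate with M2 forced: M1=0, M2=1 [stuck-at-1], M3=1, M4=0.
So Y = 0. (Same as the fault-free value — the fault is masked on this input.)

0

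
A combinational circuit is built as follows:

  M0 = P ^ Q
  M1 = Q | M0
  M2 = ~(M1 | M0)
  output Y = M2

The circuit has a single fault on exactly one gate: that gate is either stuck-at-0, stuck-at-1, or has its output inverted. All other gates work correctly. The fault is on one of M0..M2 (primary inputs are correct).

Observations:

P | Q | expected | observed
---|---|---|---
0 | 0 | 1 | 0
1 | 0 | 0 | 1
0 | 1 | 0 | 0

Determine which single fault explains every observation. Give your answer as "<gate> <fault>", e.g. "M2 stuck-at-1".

Fault-free values for test 1 (P=0, Q=0): M0=0, M1=0, M2=1, giving Y=1. Observed 0.
Test 1: faults giving observed 0 are {M0 stuck-at-1, M0 inverted output, M1 stuck-at-1, M1 inverted output, M2 stuck-at-0, M2 inverted output}.
Test 2 (P=1, Q=0): fault-free M0=1, M1=1, M2=0 → 0; observed 1. Eliminates M0 stuck-at-1, M1 stuck-at-1, M1 inverted output, M2 stuck-at-0.
Test 3 (P=0, Q=1): fault-free M0=1, M1=1, M2=0 → 0; observed 0. Eliminates M2 inverted output.
Only M0 inverted output is consistent with every test.

M0 inverted output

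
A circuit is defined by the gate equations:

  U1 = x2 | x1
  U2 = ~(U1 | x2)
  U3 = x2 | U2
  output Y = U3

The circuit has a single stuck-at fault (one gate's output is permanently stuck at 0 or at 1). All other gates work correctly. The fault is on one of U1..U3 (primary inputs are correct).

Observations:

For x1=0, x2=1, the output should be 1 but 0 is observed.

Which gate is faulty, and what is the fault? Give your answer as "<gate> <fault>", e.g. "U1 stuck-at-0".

U3 stuck-at-0

Fault-free values for test 1 (x1=0, x2=1): U1=1, U2=0, U3=1, giving Y=1. Observed 0.
Test 1: faults giving observed 0 are {U3 stuck-at-0}.
Only U3 stuck-at-0 is consistent with every test.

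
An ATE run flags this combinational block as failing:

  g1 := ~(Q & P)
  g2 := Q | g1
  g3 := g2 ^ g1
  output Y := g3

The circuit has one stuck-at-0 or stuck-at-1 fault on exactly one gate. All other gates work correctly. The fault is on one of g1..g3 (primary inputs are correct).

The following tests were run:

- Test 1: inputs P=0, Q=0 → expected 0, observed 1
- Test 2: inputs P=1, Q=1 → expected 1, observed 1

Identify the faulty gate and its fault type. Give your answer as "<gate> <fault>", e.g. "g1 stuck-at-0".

Fault-free values for test 1 (P=0, Q=0): g1=1, g2=1, g3=0, giving Y=0. Observed 1.
Test 1: faults giving observed 1 are {g2 stuck-at-0, g3 stuck-at-1}.
Test 2 (P=1, Q=1): fault-free g1=0, g2=1, g3=1 → 1; observed 1. Eliminates g2 stuck-at-0.
Only g3 stuck-at-1 is consistent with every test.

g3 stuck-at-1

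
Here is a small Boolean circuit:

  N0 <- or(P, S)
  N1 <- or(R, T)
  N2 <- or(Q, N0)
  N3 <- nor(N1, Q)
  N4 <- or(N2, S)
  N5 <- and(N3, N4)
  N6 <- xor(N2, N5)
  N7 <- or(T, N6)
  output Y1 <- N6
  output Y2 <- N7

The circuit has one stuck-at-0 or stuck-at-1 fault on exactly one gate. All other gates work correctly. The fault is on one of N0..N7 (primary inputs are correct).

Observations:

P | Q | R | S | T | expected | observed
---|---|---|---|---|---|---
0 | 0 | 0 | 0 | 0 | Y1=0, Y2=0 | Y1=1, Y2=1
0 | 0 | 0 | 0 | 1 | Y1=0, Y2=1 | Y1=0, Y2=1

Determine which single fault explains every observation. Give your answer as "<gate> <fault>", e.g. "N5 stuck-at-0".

Fault-free values for test 1 (P=0, Q=0, R=0, S=0, T=0): N0=0, N1=0, N2=0, N3=1, N4=0, N5=0, N6=0, N7=0, giving Y1=0, Y2=0. Observed Y1=1, Y2=1.
Test 1: faults giving observed Y1=1, Y2=1 are {N4 stuck-at-1, N5 stuck-at-1, N6 stuck-at-1}.
Test 2 (P=0, Q=0, R=0, S=0, T=1): fault-free N0=0, N1=1, N2=0, N3=0, N4=0, N5=0, N6=0, N7=1 → Y1=0, Y2=1; observed Y1=0, Y2=1. Eliminates N5 stuck-at-1, N6 stuck-at-1.
Only N4 stuck-at-1 is consistent with every test.

N4 stuck-at-1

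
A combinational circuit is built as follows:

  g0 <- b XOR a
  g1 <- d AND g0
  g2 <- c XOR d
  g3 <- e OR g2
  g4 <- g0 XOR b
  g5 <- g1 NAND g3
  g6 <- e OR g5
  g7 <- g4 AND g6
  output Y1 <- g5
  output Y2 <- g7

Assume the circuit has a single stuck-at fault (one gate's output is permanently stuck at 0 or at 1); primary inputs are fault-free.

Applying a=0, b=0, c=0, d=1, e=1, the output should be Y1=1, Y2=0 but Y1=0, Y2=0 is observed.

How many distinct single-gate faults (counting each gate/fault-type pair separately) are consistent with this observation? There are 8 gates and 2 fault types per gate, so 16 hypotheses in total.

2

Fault-free: g0=0, g1=0, g2=1, g3=1, g4=0, g5=1, g6=1, g7=0 → Y1=1, Y2=0. Observed Y1=0, Y2=0.
  g0: none of the 2 fault types match ✗
  g1: stuck-at-1 ✓; others ✗
  g2: none of the 2 fault types match ✗
  g3: none of the 2 fault types match ✗
  g4: none of the 2 fault types match ✗
  g5: stuck-at-0 ✓; others ✗
  g6: none of the 2 fault types match ✗
  g7: none of the 2 fault types match ✗
Consistent faults: {g1 stuck-at-1, g5 stuck-at-0} — 2 in all.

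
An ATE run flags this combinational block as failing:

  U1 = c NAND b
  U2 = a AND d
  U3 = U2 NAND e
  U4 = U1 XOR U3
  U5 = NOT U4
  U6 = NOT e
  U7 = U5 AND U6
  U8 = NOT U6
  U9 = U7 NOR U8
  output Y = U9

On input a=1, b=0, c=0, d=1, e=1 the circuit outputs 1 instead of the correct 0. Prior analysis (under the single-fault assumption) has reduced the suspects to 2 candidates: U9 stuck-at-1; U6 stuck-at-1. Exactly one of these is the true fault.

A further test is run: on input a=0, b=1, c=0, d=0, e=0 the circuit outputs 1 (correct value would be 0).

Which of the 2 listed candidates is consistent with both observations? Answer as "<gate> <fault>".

Evaluate each candidate on input a=0, b=1, c=0, d=0, e=0:
  U9 stuck-at-1: U1=1, U2=0, U3=1, U4=0, U5=1, U6=1, U7=1, U8=0, U9=1 [stuck-at-1] → 1 — matches
  U6 stuck-at-1: U1=1, U2=0, U3=1, U4=0, U5=1, U6=1 [stuck-at-1], U7=1, U8=0, U9=0 → 0 — eliminated
Only U9 stuck-at-1 reproduces the observed 1.

U9 stuck-at-1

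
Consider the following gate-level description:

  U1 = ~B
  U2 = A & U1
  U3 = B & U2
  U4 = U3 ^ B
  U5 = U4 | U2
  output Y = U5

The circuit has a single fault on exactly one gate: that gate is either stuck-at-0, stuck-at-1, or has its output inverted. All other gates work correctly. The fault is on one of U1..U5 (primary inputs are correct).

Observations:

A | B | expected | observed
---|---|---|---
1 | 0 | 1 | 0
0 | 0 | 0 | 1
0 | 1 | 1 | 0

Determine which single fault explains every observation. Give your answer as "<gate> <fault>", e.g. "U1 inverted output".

U5 inverted output

Fault-free values for test 1 (A=1, B=0): U1=1, U2=1, U3=0, U4=0, U5=1, giving Y=1. Observed 0.
Test 1: faults giving observed 0 are {U1 stuck-at-0, U1 inverted output, U2 stuck-at-0, U2 inverted output, U5 stuck-at-0, U5 inverted output}.
Test 2 (A=0, B=0): fault-free U1=1, U2=0, U3=0, U4=0, U5=0 → 0; observed 1. Eliminates U1 stuck-at-0, U1 inverted output, U2 stuck-at-0, U5 stuck-at-0.
Test 3 (A=0, B=1): fault-free U1=0, U2=0, U3=0, U4=1, U5=1 → 1; observed 0. Eliminates U2 inverted output.
Only U5 inverted output is consistent with every test.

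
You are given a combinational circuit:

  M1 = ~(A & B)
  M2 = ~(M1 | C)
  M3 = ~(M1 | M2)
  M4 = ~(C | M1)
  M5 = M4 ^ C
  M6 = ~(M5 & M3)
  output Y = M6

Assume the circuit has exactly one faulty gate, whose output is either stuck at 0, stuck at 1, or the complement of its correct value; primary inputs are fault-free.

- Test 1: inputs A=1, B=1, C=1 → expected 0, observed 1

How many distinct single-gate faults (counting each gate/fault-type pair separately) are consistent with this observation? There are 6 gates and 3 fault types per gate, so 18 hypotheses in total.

12

Fault-free: M1=0, M2=0, M3=1, M4=0, M5=1, M6=0 → 0. Observed 1.
  M1: stuck-at-1, inverted output ✓; others ✗
  M2: stuck-at-1, inverted output ✓; others ✗
  M3: stuck-at-0, inverted output ✓; others ✗
  M4: stuck-at-1, inverted output ✓; others ✗
  M5: stuck-at-0, inverted output ✓; others ✗
  M6: stuck-at-1, inverted output ✓; others ✗
Consistent faults: {M1 stuck-at-1, M1 inverted output, M2 stuck-at-1, M2 inverted output, M3 stuck-at-0, M3 inverted output, M4 stuck-at-1, M4 inverted output, M5 stuck-at-0, M5 inverted output, M6 stuck-at-1, M6 inverted output} — 12 in all.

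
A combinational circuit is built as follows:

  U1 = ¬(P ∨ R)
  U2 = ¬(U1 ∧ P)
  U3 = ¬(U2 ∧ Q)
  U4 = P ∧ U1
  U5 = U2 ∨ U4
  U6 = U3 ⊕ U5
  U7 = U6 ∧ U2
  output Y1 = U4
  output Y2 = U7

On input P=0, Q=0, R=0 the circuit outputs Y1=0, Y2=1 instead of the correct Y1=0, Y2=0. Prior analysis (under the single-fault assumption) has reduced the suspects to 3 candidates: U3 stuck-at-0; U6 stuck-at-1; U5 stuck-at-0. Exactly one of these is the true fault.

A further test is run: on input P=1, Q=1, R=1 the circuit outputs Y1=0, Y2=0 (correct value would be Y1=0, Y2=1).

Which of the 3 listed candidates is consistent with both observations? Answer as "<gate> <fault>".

U5 stuck-at-0

Evaluate each candidate on input P=1, Q=1, R=1:
  U3 stuck-at-0: U1=0, U2=1, U3=0 [stuck-at-0], U4=0, U5=1, U6=1, U7=1 → Y1=0, Y2=1 — eliminated
  U6 stuck-at-1: U1=0, U2=1, U3=0, U4=0, U5=1, U6=1 [stuck-at-1], U7=1 → Y1=0, Y2=1 — eliminated
  U5 stuck-at-0: U1=0, U2=1, U3=0, U4=0, U5=0 [stuck-at-0], U6=0, U7=0 → Y1=0, Y2=0 — matches
Only U5 stuck-at-0 reproduces the observed Y1=0, Y2=0.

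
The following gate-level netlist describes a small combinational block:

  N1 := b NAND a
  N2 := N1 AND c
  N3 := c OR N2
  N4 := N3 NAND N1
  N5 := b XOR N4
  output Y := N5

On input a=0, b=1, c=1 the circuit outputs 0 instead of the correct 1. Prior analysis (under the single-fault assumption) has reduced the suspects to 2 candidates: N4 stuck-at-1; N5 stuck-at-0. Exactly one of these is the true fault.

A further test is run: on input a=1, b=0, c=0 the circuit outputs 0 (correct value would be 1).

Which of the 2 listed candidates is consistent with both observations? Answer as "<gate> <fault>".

N5 stuck-at-0

Evaluate each candidate on input a=1, b=0, c=0:
  N4 stuck-at-1: N1=1, N2=0, N3=0, N4=1 [stuck-at-1], N5=1 → 1 — eliminated
  N5 stuck-at-0: N1=1, N2=0, N3=0, N4=1, N5=0 [stuck-at-0] → 0 — matches
Only N5 stuck-at-0 reproduces the observed 0.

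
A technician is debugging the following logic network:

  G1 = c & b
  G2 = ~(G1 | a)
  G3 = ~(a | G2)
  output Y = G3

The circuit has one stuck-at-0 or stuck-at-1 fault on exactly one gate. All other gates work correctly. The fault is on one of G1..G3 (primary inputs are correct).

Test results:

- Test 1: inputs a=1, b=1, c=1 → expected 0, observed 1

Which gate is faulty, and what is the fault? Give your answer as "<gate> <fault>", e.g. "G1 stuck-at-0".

G3 stuck-at-1

Fault-free values for test 1 (a=1, b=1, c=1): G1=1, G2=0, G3=0, giving Y=0. Observed 1.
Test 1: faults giving observed 1 are {G3 stuck-at-1}.
Only G3 stuck-at-1 is consistent with every test.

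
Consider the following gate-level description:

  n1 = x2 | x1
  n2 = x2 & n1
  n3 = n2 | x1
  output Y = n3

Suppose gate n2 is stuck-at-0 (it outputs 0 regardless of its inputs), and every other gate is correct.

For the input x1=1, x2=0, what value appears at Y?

1

Propagate with n2 forced: n1=1, n2=0 [stuck-at-0], n3=1.
So Y = 1. (Same as the fault-free value — the fault is masked on this input.)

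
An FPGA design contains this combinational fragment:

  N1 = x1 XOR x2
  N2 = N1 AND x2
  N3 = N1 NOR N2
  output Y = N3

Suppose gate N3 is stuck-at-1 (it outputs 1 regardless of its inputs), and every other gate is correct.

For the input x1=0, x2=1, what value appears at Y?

1

Propagate with N3 forced: N1=1, N2=1, N3=1 [stuck-at-1].
So Y = 1. (Without the fault it would be 0.)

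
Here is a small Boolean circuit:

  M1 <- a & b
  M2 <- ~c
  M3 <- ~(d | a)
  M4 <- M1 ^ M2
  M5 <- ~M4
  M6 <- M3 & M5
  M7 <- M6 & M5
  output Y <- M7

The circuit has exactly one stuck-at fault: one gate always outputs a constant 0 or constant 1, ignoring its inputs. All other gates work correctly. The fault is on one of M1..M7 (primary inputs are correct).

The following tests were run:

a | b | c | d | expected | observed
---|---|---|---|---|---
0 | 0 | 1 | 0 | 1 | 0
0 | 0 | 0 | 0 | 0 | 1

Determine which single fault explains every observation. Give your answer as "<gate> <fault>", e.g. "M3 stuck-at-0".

M1 stuck-at-1

Fault-free values for test 1 (a=0, b=0, c=1, d=0): M1=0, M2=0, M3=1, M4=0, M5=1, M6=1, M7=1, giving Y=1. Observed 0.
Test 1: faults giving observed 0 are {M1 stuck-at-1, M2 stuck-at-1, M3 stuck-at-0, M4 stuck-at-1, M5 stuck-at-0, M6 stuck-at-0, M7 stuck-at-0}.
Test 2 (a=0, b=0, c=0, d=0): fault-free M1=0, M2=1, M3=1, M4=1, M5=0, M6=0, M7=0 → 0; observed 1. Eliminates M2 stuck-at-1, M3 stuck-at-0, M4 stuck-at-1, M5 stuck-at-0, M6 stuck-at-0, M7 stuck-at-0.
Only M1 stuck-at-1 is consistent with every test.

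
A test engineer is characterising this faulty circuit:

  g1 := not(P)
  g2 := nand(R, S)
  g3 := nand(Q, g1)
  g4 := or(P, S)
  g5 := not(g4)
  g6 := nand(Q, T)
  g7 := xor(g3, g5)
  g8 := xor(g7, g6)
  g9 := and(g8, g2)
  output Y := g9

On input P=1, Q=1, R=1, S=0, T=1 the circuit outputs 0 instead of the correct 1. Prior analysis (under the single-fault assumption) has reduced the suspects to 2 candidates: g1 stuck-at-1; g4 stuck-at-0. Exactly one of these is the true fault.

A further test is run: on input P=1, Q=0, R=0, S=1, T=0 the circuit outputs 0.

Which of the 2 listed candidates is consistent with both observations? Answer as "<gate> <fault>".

g1 stuck-at-1

Evaluate each candidate on input P=1, Q=0, R=0, S=1, T=0:
  g1 stuck-at-1: g1=1 [stuck-at-1], g2=1, g3=1, g4=1, g5=0, g6=1, g7=1, g8=0, g9=0 → 0 — matches
  g4 stuck-at-0: g1=0, g2=1, g3=1, g4=0 [stuck-at-0], g5=1, g6=1, g7=0, g8=1, g9=1 → 1 — eliminated
Only g1 stuck-at-1 reproduces the observed 0.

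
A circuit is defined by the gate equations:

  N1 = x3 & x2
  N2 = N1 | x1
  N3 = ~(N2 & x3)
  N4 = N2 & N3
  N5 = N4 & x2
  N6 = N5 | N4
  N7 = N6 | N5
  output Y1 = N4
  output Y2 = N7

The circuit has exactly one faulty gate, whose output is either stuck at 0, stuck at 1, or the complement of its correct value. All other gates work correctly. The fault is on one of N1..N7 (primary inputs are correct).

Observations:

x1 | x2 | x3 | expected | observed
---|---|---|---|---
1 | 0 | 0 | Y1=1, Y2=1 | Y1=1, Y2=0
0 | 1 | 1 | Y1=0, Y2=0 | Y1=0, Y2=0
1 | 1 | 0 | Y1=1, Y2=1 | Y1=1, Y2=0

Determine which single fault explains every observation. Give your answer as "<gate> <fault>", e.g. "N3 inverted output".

N7 stuck-at-0

Fault-free values for test 1 (x1=1, x2=0, x3=0): N1=0, N2=1, N3=1, N4=1, N5=0, N6=1, N7=1, giving Y1=1, Y2=1. Observed Y1=1, Y2=0.
Test 1: faults giving observed Y1=1, Y2=0 are {N6 stuck-at-0, N6 inverted output, N7 stuck-at-0, N7 inverted output}.
Test 2 (x1=0, x2=1, x3=1): fault-free N1=1, N2=1, N3=0, N4=0, N5=0, N6=0, N7=0 → Y1=0, Y2=0; observed Y1=0, Y2=0. Eliminates N6 inverted output, N7 inverted output.
Test 3 (x1=1, x2=1, x3=0): fault-free N1=0, N2=1, N3=1, N4=1, N5=1, N6=1, N7=1 → Y1=1, Y2=1; observed Y1=1, Y2=0. Eliminates N6 stuck-at-0.
Only N7 stuck-at-0 is consistent with every test.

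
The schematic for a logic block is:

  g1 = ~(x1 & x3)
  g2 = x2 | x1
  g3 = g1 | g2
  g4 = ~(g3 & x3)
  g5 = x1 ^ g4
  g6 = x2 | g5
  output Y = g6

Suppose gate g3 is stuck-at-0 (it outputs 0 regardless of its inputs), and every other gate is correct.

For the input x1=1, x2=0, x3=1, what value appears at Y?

Propagate with g3 forced: g1=0, g2=1, g3=0 [stuck-at-0], g4=1, g5=0, g6=0.
So Y = 0. (Without the fault it would be 1.)

0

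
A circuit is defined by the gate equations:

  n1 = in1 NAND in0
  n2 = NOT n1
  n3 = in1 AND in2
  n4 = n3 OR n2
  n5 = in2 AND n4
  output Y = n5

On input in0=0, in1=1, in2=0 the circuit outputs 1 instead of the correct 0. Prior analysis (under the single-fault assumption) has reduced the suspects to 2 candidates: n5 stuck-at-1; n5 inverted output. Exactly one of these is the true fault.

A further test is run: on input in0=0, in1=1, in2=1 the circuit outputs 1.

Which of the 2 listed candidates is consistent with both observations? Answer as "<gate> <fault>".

n5 stuck-at-1

Evaluate each candidate on input in0=0, in1=1, in2=1:
  n5 stuck-at-1: n1=1, n2=0, n3=1, n4=1, n5=1 [stuck-at-1] → 1 — matches
  n5 inverted output: n1=1, n2=0, n3=1, n4=1, n5=0 [inverted output] → 0 — eliminated
Only n5 stuck-at-1 reproduces the observed 1.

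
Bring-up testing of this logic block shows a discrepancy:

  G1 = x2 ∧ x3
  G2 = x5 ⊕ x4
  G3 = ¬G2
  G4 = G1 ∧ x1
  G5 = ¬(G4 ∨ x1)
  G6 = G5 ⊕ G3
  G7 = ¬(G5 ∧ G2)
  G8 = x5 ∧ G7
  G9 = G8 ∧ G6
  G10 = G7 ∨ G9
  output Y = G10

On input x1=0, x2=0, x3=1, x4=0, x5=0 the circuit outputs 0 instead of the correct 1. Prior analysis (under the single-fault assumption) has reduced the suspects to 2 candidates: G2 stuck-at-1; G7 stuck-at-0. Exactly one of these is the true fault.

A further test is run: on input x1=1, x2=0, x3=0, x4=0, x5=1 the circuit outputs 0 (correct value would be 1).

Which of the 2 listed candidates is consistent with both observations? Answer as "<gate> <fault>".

Evaluate each candidate on input x1=1, x2=0, x3=0, x4=0, x5=1:
  G2 stuck-at-1: G1=0, G2=1 [stuck-at-1], G3=0, G4=0, G5=0, G6=0, G7=1, G8=1, G9=0, G10=1 → 1 — eliminated
  G7 stuck-at-0: G1=0, G2=1, G3=0, G4=0, G5=0, G6=0, G7=0 [stuck-at-0], G8=0, G9=0, G10=0 → 0 — matches
Only G7 stuck-at-0 reproduces the observed 0.

G7 stuck-at-0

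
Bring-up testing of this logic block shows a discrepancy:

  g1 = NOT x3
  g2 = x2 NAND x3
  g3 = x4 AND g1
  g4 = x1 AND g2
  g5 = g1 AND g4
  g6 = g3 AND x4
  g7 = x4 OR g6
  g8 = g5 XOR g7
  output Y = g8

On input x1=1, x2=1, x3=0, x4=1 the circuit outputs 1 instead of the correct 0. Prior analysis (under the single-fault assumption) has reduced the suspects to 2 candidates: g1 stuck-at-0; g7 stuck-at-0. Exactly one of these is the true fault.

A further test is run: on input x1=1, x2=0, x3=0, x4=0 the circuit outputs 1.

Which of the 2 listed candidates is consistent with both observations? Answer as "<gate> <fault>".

Evaluate each candidate on input x1=1, x2=0, x3=0, x4=0:
  g1 stuck-at-0: g1=0 [stuck-at-0], g2=1, g3=0, g4=1, g5=0, g6=0, g7=0, g8=0 → 0 — eliminated
  g7 stuck-at-0: g1=1, g2=1, g3=0, g4=1, g5=1, g6=0, g7=0 [stuck-at-0], g8=1 → 1 — matches
Only g7 stuck-at-0 reproduces the observed 1.

g7 stuck-at-0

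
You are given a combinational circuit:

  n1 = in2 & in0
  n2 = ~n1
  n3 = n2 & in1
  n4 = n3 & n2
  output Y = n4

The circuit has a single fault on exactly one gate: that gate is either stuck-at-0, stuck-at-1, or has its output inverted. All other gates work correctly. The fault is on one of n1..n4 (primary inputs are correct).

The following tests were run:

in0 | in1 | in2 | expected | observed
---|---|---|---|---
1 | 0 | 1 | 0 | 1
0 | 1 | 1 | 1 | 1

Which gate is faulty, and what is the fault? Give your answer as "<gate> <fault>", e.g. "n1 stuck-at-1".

Fault-free values for test 1 (in0=1, in1=0, in2=1): n1=1, n2=0, n3=0, n4=0, giving Y=0. Observed 1.
Test 1: faults giving observed 1 are {n4 stuck-at-1, n4 inverted output}.
Test 2 (in0=0, in1=1, in2=1): fault-free n1=0, n2=1, n3=1, n4=1 → 1; observed 1. Eliminates n4 inverted output.
Only n4 stuck-at-1 is consistent with every test.

n4 stuck-at-1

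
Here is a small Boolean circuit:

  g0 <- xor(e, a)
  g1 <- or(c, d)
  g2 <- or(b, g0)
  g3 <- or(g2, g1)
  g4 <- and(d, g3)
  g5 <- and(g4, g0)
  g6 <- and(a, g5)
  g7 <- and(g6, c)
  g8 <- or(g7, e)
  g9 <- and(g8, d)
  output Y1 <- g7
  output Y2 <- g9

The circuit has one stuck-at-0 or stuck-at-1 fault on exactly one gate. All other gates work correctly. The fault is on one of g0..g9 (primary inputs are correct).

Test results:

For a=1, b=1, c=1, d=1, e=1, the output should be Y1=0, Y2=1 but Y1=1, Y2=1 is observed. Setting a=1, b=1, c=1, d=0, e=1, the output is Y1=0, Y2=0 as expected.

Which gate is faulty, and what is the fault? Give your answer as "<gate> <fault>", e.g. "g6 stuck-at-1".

Fault-free values for test 1 (a=1, b=1, c=1, d=1, e=1): g0=0, g1=1, g2=1, g3=1, g4=1, g5=0, g6=0, g7=0, g8=1, g9=1, giving Y1=0, Y2=1. Observed Y1=1, Y2=1.
Test 1: faults giving observed Y1=1, Y2=1 are {g0 stuck-at-1, g5 stuck-at-1, g6 stuck-at-1, g7 stuck-at-1}.
Test 2 (a=1, b=1, c=1, d=0, e=1): fault-free g0=0, g1=1, g2=1, g3=1, g4=0, g5=0, g6=0, g7=0, g8=1, g9=0 → Y1=0, Y2=0; observed Y1=0, Y2=0. Eliminates g5 stuck-at-1, g6 stuck-at-1, g7 stuck-at-1.
Only g0 stuck-at-1 is consistent with every test.

g0 stuck-at-1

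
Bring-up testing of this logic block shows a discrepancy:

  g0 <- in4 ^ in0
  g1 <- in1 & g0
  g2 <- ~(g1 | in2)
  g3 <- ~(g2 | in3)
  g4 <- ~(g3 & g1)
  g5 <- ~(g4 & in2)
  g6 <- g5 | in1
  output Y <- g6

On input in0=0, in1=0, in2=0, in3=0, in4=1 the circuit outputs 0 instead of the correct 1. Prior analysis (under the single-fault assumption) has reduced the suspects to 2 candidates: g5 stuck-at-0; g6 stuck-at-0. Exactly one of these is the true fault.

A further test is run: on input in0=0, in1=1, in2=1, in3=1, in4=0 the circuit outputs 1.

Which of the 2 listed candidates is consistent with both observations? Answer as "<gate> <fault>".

Evaluate each candidate on input in0=0, in1=1, in2=1, in3=1, in4=0:
  g5 stuck-at-0: g0=0, g1=0, g2=0, g3=0, g4=1, g5=0 [stuck-at-0], g6=1 → 1 — matches
  g6 stuck-at-0: g0=0, g1=0, g2=0, g3=0, g4=1, g5=0, g6=0 [stuck-at-0] → 0 — eliminated
Only g5 stuck-at-0 reproduces the observed 1.

g5 stuck-at-0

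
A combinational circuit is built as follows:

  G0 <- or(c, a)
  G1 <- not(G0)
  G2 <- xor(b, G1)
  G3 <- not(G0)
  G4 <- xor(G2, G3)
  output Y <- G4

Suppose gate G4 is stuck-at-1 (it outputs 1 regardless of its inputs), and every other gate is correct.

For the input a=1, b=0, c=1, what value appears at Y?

1

Propagate with G4 forced: G0=1, G1=0, G2=0, G3=0, G4=1 [stuck-at-1].
So Y = 1. (Without the fault it would be 0.)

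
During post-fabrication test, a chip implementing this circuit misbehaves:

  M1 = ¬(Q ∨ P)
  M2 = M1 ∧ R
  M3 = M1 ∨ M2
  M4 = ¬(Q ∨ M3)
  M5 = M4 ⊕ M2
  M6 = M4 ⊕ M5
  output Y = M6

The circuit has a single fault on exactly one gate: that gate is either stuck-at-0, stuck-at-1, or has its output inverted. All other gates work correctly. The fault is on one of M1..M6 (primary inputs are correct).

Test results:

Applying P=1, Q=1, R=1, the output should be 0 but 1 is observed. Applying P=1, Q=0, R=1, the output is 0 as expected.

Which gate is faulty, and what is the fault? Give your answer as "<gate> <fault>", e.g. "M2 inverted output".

Fault-free values for test 1 (P=1, Q=1, R=1): M1=0, M2=0, M3=0, M4=0, M5=0, M6=0, giving Y=0. Observed 1.
Test 1: faults giving observed 1 are {M1 stuck-at-1, M1 inverted output, M2 stuck-at-1, M2 inverted output, M5 stuck-at-1, M5 inverted output, M6 stuck-at-1, M6 inverted output}.
Test 2 (P=1, Q=0, R=1): fault-free M1=0, M2=0, M3=0, M4=1, M5=1, M6=0 → 0; observed 0. Eliminates M1 stuck-at-1, M1 inverted output, M2 stuck-at-1, M2 inverted output, M5 inverted output, M6 stuck-at-1, M6 inverted output.
Only M5 stuck-at-1 is consistent with every test.

M5 stuck-at-1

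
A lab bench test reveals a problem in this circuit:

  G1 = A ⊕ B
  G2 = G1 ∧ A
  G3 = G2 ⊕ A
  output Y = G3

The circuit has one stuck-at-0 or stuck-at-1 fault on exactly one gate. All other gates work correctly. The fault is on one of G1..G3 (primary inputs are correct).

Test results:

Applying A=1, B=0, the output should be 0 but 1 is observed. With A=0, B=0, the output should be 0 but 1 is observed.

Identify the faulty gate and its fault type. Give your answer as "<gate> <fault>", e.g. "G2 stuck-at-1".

G3 stuck-at-1

Fault-free values for test 1 (A=1, B=0): G1=1, G2=1, G3=0, giving Y=0. Observed 1.
Test 1: faults giving observed 1 are {G1 stuck-at-0, G2 stuck-at-0, G3 stuck-at-1}.
Test 2 (A=0, B=0): fault-free G1=0, G2=0, G3=0 → 0; observed 1. Eliminates G1 stuck-at-0, G2 stuck-at-0.
Only G3 stuck-at-1 is consistent with every test.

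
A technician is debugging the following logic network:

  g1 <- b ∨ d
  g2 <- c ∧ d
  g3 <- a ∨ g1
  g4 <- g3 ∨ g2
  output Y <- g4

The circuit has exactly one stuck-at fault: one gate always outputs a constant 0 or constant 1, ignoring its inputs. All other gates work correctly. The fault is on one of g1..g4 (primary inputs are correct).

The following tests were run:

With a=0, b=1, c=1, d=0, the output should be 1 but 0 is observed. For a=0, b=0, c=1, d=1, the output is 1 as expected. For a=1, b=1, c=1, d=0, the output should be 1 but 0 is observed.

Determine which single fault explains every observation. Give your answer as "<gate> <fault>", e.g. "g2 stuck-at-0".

g3 stuck-at-0

Fault-free values for test 1 (a=0, b=1, c=1, d=0): g1=1, g2=0, g3=1, g4=1, giving Y=1. Observed 0.
Test 1: faults giving observed 0 are {g1 stuck-at-0, g3 stuck-at-0, g4 stuck-at-0}.
Test 2 (a=0, b=0, c=1, d=1): fault-free g1=1, g2=1, g3=1, g4=1 → 1; observed 1. Eliminates g4 stuck-at-0.
Test 3 (a=1, b=1, c=1, d=0): fault-free g1=1, g2=0, g3=1, g4=1 → 1; observed 0. Eliminates g1 stuck-at-0.
Only g3 stuck-at-0 is consistent with every test.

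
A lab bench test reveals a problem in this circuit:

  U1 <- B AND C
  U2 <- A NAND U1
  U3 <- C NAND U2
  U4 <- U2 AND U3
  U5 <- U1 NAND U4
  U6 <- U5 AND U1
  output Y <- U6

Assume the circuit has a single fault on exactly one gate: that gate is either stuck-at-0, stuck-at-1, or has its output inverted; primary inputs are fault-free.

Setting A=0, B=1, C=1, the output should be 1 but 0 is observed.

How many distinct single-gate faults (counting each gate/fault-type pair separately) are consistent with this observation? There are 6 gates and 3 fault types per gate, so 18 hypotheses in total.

10

Fault-free: U1=1, U2=1, U3=0, U4=0, U5=1, U6=1 → 1. Observed 0.
  U1: stuck-at-0, inverted output ✓; others ✗
  U2: none of the 3 fault types match ✗
  U3: stuck-at-1, inverted output ✓; others ✗
  U4: stuck-at-1, inverted output ✓; others ✗
  U5: stuck-at-0, inverted output ✓; others ✗
  U6: stuck-at-0, inverted output ✓; others ✗
Consistent faults: {U1 stuck-at-0, U1 inverted output, U3 stuck-at-1, U3 inverted output, U4 stuck-at-1, U4 inverted output, U5 stuck-at-0, U5 inverted output, U6 stuck-at-0, U6 inverted output} — 10 in all.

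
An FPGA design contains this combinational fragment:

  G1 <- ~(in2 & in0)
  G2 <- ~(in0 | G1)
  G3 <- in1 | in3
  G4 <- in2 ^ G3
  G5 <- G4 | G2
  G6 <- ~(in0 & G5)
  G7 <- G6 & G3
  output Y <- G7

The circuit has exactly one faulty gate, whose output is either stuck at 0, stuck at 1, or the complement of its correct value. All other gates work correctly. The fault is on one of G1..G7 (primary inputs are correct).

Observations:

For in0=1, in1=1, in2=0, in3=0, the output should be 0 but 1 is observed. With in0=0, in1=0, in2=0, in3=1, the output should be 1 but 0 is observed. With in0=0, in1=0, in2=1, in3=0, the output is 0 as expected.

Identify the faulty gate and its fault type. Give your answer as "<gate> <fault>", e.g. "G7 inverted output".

Fault-free values for test 1 (in0=1, in1=1, in2=0, in3=0): G1=1, G2=0, G3=1, G4=1, G5=1, G6=0, G7=0, giving Y=0. Observed 1.
Test 1: faults giving observed 1 are {G4 stuck-at-0, G4 inverted output, G5 stuck-at-0, G5 inverted output, G6 stuck-at-1, G6 inverted output, G7 stuck-at-1, G7 inverted output}.
Test 2 (in0=0, in1=0, in2=0, in3=1): fault-free G1=1, G2=0, G3=1, G4=1, G5=1, G6=1, G7=1 → 1; observed 0. Eliminates G4 stuck-at-0, G4 inverted output, G5 stuck-at-0, G5 inverted output, G6 stuck-at-1, G7 stuck-at-1.
Test 3 (in0=0, in1=0, in2=1, in3=0): fault-free G1=1, G2=0, G3=0, G4=1, G5=1, G6=1, G7=0 → 0; observed 0. Eliminates G7 inverted output.
Only G6 inverted output is consistent with every test.

G6 inverted output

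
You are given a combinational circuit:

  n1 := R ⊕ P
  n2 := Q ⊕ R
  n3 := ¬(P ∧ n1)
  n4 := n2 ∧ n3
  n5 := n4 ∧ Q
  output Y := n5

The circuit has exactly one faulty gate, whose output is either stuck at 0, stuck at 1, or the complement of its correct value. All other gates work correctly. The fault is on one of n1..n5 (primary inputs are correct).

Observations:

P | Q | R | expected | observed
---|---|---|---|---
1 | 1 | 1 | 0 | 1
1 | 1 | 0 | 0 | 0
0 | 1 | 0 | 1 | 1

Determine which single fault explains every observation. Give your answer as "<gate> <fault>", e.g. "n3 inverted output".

n2 stuck-at-1

Fault-free values for test 1 (P=1, Q=1, R=1): n1=0, n2=0, n3=1, n4=0, n5=0, giving Y=0. Observed 1.
Test 1: faults giving observed 1 are {n2 stuck-at-1, n2 inverted output, n4 stuck-at-1, n4 inverted output, n5 stuck-at-1, n5 inverted output}.
Test 2 (P=1, Q=1, R=0): fault-free n1=1, n2=1, n3=0, n4=0, n5=0 → 0; observed 0. Eliminates n4 stuck-at-1, n4 inverted output, n5 stuck-at-1, n5 inverted output.
Test 3 (P=0, Q=1, R=0): fault-free n1=0, n2=1, n3=1, n4=1, n5=1 → 1; observed 1. Eliminates n2 inverted output.
Only n2 stuck-at-1 is consistent with every test.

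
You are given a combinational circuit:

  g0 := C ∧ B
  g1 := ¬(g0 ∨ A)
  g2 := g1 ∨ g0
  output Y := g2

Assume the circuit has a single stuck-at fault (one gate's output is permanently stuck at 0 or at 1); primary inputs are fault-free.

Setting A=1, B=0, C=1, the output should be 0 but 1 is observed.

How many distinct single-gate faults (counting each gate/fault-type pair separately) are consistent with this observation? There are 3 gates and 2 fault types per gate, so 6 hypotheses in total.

3

Fault-free: g0=0, g1=0, g2=0 → 0. Observed 1.
  g0 stuck-at-0: output 0 ✗
  g0 stuck-at-1: output 1 ✓
  g1 stuck-at-0: output 0 ✗
  g1 stuck-at-1: output 1 ✓
  g2 stuck-at-0: output 0 ✗
  g2 stuck-at-1: output 1 ✓
Consistent faults: {g0 stuck-at-1, g1 stuck-at-1, g2 stuck-at-1} — 3 in all.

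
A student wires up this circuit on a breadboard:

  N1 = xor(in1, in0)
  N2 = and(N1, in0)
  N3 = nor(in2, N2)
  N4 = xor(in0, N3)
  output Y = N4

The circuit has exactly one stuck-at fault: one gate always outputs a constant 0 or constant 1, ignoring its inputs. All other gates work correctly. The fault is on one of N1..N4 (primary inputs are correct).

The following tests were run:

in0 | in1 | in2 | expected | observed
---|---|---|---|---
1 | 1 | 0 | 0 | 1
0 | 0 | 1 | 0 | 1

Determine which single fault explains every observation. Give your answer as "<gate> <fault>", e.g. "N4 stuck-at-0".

Fault-free values for test 1 (in0=1, in1=1, in2=0): N1=0, N2=0, N3=1, N4=0, giving Y=0. Observed 1.
Test 1: faults giving observed 1 are {N1 stuck-at-1, N2 stuck-at-1, N3 stuck-at-0, N4 stuck-at-1}.
Test 2 (in0=0, in1=0, in2=1): fault-free N1=0, N2=0, N3=0, N4=0 → 0; observed 1. Eliminates N1 stuck-at-1, N2 stuck-at-1, N3 stuck-at-0.
Only N4 stuck-at-1 is consistent with every test.

N4 stuck-at-1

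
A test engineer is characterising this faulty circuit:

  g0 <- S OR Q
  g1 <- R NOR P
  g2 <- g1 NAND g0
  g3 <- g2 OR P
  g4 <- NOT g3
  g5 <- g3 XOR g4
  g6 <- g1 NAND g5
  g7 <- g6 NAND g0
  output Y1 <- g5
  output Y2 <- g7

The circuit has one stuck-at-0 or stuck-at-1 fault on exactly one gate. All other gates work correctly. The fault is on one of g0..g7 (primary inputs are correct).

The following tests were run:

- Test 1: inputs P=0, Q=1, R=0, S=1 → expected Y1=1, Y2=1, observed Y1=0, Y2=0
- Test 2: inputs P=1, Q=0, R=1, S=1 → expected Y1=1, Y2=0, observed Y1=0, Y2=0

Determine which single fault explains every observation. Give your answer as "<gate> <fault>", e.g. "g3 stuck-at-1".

Fault-free values for test 1 (P=0, Q=1, R=0, S=1): g0=1, g1=1, g2=0, g3=0, g4=1, g5=1, g6=0, g7=1, giving Y1=1, Y2=1. Observed Y1=0, Y2=0.
Test 1: faults giving observed Y1=0, Y2=0 are {g4 stuck-at-0, g5 stuck-at-0}.
Test 2 (P=1, Q=0, R=1, S=1): fault-free g0=1, g1=0, g2=1, g3=1, g4=0, g5=1, g6=1, g7=0 → Y1=1, Y2=0; observed Y1=0, Y2=0. Eliminates g4 stuck-at-0.
Only g5 stuck-at-0 is consistent with every test.

g5 stuck-at-0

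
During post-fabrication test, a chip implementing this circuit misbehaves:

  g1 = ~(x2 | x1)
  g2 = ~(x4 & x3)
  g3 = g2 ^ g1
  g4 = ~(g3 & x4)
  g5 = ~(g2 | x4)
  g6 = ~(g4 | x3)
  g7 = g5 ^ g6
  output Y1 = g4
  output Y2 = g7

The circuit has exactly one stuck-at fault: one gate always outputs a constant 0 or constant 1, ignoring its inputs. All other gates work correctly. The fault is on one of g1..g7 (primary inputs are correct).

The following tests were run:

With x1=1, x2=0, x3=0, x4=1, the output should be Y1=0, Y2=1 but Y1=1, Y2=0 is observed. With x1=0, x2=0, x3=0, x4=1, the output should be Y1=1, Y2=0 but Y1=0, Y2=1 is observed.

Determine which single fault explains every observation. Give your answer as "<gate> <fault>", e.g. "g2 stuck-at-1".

g2 stuck-at-0

Fault-free values for test 1 (x1=1, x2=0, x3=0, x4=1): g1=0, g2=1, g3=1, g4=0, g5=0, g6=1, g7=1, giving Y1=0, Y2=1. Observed Y1=1, Y2=0.
Test 1: faults giving observed Y1=1, Y2=0 are {g1 stuck-at-1, g2 stuck-at-0, g3 stuck-at-0, g4 stuck-at-1}.
Test 2 (x1=0, x2=0, x3=0, x4=1): fault-free g1=1, g2=1, g3=0, g4=1, g5=0, g6=0, g7=0 → Y1=1, Y2=0; observed Y1=0, Y2=1. Eliminates g1 stuck-at-1, g3 stuck-at-0, g4 stuck-at-1.
Only g2 stuck-at-0 is consistent with every test.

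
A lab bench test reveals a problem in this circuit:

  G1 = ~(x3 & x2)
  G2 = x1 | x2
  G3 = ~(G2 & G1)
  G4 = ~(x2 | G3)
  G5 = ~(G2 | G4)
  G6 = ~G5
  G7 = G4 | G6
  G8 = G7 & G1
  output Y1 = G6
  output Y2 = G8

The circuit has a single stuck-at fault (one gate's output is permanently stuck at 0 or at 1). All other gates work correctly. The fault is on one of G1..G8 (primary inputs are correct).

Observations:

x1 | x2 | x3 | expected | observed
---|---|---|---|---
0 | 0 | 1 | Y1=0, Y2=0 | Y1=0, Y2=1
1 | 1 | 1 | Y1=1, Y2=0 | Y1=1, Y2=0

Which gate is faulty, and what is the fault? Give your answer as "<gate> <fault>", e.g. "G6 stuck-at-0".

Fault-free values for test 1 (x1=0, x2=0, x3=1): G1=1, G2=0, G3=1, G4=0, G5=1, G6=0, G7=0, G8=0, giving Y1=0, Y2=0. Observed Y1=0, Y2=1.
Test 1: faults giving observed Y1=0, Y2=1 are {G7 stuck-at-1, G8 stuck-at-1}.
Test 2 (x1=1, x2=1, x3=1): fault-free G1=0, G2=1, G3=1, G4=0, G5=0, G6=1, G7=1, G8=0 → Y1=1, Y2=0; observed Y1=1, Y2=0. Eliminates G8 stuck-at-1.
Only G7 stuck-at-1 is consistent with every test.

G7 stuck-at-1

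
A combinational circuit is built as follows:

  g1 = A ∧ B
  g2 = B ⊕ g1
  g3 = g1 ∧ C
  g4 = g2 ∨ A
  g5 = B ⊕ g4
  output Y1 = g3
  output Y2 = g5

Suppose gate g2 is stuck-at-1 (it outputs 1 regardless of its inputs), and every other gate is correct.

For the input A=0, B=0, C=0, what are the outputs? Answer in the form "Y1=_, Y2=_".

Y1=0, Y2=1

Propagate with g2 forced: g1=0, g2=1 [stuck-at-1], g3=0, g4=1, g5=1.
So the outputs are Y1=0, Y2=1. (Without the fault they would be Y1=0, Y2=0.)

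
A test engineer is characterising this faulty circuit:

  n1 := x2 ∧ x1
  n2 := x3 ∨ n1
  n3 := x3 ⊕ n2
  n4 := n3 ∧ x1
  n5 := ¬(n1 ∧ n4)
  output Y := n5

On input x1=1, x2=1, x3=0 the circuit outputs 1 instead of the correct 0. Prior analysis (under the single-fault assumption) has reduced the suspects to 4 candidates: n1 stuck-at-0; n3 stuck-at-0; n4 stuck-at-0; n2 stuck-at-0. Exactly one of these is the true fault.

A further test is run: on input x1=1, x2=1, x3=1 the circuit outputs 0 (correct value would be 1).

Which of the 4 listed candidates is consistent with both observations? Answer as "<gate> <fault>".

n2 stuck-at-0

Evaluate each candidate on input x1=1, x2=1, x3=1:
  n1 stuck-at-0: n1=0 [stuck-at-0], n2=1, n3=0, n4=0, n5=1 → 1 — eliminated
  n3 stuck-at-0: n1=1, n2=1, n3=0 [stuck-at-0], n4=0, n5=1 → 1 — eliminated
  n4 stuck-at-0: n1=1, n2=1, n3=0, n4=0 [stuck-at-0], n5=1 → 1 — eliminated
  n2 stuck-at-0: n1=1, n2=0 [stuck-at-0], n3=1, n4=1, n5=0 → 0 — matches
Only n2 stuck-at-0 reproduces the observed 0.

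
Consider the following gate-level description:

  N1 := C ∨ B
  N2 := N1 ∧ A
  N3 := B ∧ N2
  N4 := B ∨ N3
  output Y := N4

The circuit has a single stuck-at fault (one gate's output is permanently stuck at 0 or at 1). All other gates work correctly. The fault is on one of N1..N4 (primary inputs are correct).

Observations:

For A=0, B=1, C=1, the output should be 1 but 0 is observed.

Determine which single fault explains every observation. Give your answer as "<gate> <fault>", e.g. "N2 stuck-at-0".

N4 stuck-at-0

Fault-free values for test 1 (A=0, B=1, C=1): N1=1, N2=0, N3=0, N4=1, giving Y=1. Observed 0.
Test 1: faults giving observed 0 are {N4 stuck-at-0}.
Only N4 stuck-at-0 is consistent with every test.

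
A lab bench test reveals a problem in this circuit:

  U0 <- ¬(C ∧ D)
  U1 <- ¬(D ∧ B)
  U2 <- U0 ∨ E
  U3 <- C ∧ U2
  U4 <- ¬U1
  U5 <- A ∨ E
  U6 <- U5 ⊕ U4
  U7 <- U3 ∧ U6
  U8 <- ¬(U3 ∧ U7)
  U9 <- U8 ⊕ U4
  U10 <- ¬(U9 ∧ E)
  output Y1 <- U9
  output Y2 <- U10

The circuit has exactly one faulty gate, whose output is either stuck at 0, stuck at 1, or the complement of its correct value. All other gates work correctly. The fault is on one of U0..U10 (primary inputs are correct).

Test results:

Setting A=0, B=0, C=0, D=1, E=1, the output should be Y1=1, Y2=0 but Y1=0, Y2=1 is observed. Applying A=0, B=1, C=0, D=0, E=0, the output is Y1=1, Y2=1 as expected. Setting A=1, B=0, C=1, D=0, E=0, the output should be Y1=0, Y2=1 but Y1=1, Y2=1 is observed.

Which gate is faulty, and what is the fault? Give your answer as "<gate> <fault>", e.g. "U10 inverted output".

U3 inverted output

Fault-free values for test 1 (A=0, B=0, C=0, D=1, E=1): U0=1, U1=1, U2=1, U3=0, U4=0, U5=1, U6=1, U7=0, U8=1, U9=1, U10=0, giving Y1=1, Y2=0. Observed Y1=0, Y2=1.
Test 1: faults giving observed Y1=0, Y2=1 are {U1 stuck-at-0, U1 inverted output, U3 stuck-at-1, U3 inverted output, U4 stuck-at-1, U4 inverted output, U8 stuck-at-0, U8 inverted output, U9 stuck-at-0, U9 inverted output}.
Test 2 (A=0, B=1, C=0, D=0, E=0): fault-free U0=1, U1=1, U2=1, U3=0, U4=0, U5=0, U6=0, U7=0, U8=1, U9=1, U10=1 → Y1=1, Y2=1; observed Y1=1, Y2=1. Eliminates U1 stuck-at-0, U1 inverted output, U4 stuck-at-1, U4 inverted output, U8 stuck-at-0, U8 inverted output, U9 stuck-at-0, U9 inverted output.
Test 3 (A=1, B=0, C=1, D=0, E=0): fault-free U0=1, U1=1, U2=1, U3=1, U4=0, U5=1, U6=1, U7=1, U8=0, U9=0, U10=1 → Y1=0, Y2=1; observed Y1=1, Y2=1. Eliminates U3 stuck-at-1.
Only U3 inverted output is consistent with every test.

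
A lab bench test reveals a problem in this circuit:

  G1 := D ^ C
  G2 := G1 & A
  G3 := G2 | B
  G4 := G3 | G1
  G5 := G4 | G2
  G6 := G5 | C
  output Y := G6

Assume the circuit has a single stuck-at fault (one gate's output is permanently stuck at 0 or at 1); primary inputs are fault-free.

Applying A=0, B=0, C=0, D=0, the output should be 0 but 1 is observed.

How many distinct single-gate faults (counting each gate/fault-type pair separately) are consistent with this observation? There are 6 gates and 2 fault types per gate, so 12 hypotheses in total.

6

Fault-free: G1=0, G2=0, G3=0, G4=0, G5=0, G6=0 → 0. Observed 1.
  G1 stuck-at-0: output 0 ✗
  G1 stuck-at-1: output 1 ✓
  G2 stuck-at-0: output 0 ✗
  G2 stuck-at-1: output 1 ✓
  G3 stuck-at-0: output 0 ✗
  G3 stuck-at-1: output 1 ✓
  G4 stuck-at-0: output 0 ✗
  G4 stuck-at-1: output 1 ✓
  G5 stuck-at-0: output 0 ✗
  G5 stuck-at-1: output 1 ✓
  G6 stuck-at-0: output 0 ✗
  G6 stuck-at-1: output 1 ✓
Consistent faults: {G1 stuck-at-1, G2 stuck-at-1, G3 stuck-at-1, G4 stuck-at-1, G5 stuck-at-1, G6 stuck-at-1} — 6 in all.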